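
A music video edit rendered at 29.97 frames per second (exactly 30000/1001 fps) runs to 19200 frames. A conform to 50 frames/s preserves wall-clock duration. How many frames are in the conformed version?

32032 frames

Target frames = source frames × (target rate / source rate) = 19200 × (50)/(30000/1001) = 19200 × 1001/600 = 32032.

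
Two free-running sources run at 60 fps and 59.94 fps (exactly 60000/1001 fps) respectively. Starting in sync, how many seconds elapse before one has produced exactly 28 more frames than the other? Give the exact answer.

7007/15 seconds

The gap grows by |60000/1001 − 60| = 60/1001 frames per second.
Time for a 28-frame gap: 28 ÷ (60/1001) = 7007/15 s.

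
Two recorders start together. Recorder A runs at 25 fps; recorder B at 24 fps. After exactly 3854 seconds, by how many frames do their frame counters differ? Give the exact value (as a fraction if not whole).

3854 frames

A emits 25 × 3854 = 96350 frames; B emits 24 × 3854 = 92496.
Difference = 3854 frames; B is behind A.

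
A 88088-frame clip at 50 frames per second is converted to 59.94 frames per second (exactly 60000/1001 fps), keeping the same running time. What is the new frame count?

105600 frames

Target frames = source frames × (target rate / source rate) = 88088 × (60000/1001)/(50) = 88088 × 1200/1001 = 105600.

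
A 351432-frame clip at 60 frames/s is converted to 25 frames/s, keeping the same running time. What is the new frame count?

146430 frames

Target frames = source frames × (target rate / source rate) = 351432 × (25)/(60) = 351432 × 5/12 = 146430.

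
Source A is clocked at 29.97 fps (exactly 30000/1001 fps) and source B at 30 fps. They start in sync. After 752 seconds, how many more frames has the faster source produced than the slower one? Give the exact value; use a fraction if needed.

22560/1001 frames

A emits 30000/1001 × 752 = 22560000/1001 frames; B emits 30 × 752 = 22560.
Difference = 22560/1001 frames (≈ 22.5375); B is ahead of A.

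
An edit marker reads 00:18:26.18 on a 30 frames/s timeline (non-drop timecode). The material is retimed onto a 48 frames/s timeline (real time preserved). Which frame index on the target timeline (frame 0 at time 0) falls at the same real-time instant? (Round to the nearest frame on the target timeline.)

Source frame index: (0×3600 + 18×60 + 26) × 30 + 18 = 33198.
Real time: 33198 / (30) = 5533/5 s.
Target frame: (5533/5) × (48) = 265584/5 ≈ 53116.800 → 53117.

frame 53117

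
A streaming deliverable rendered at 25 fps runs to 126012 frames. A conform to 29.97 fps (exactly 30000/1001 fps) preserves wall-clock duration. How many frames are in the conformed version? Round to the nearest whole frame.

Frames at target rate = 126012 × (30000/1001) / (25) = 151214400/1001 ≈ 151063.337.
Nearest whole frame: 151063.

151063 frames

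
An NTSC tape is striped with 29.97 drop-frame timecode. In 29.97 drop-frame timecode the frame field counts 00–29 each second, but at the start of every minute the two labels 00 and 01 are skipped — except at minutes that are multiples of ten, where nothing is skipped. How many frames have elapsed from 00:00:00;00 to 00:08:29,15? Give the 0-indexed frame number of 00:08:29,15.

15269

As if non-drop at 30 labels/s: (0 × 3600 + 8 × 60 + 29) × 30 + 15 = 15285.
Minute boundaries passed: 8; those not divisible by 10: 8 − 0 = 8; dropped labels = 2 × 8 = 16.
Actual frame index = 15285 − 16 = 15269.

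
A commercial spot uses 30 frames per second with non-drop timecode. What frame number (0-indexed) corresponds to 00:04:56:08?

8888

Total seconds to the label: (0 × 3600 + 4 × 60 + 56) = 296.
Frame index = 296 × 30 + 8 = 8888.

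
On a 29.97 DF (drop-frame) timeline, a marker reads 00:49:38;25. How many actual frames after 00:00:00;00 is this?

89275

As if non-drop at 30 labels/s: (0 × 3600 + 49 × 60 + 38) × 30 + 25 = 89365.
Minute boundaries passed: 49; those not divisible by 10: 49 − 4 = 45; dropped labels = 2 × 45 = 90.
Actual frame index = 89365 − 90 = 89275.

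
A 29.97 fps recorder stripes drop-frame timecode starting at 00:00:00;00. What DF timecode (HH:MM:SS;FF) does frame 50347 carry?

Each 10-minute DF block holds 10 × 60 × 30 − 9 × 2 = 17982 frames. 50347 ÷ 17982 → 2 full blocks, remainder 14383.
Within the partial block the first minute is 1800 frames and each further minute 1798, so 7 further minute boundaries passed. Total skipped labels = 18 × 2 + 2 × 7 = 50.
Non-drop label index = 50347 + 50 = 50397; at 30 labels/s that is 00:27:59:27, i.e. DF 00:27:59;27.

00:27:59;27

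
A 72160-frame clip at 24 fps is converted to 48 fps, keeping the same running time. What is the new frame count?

Target frames = source frames × (target rate / source rate) = 72160 × (48)/(24) = 72160 × 2 = 144320.

144320 frames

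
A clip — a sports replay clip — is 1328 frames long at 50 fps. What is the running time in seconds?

26.56 seconds

Running time = 1328 / (50) = 26.56 s.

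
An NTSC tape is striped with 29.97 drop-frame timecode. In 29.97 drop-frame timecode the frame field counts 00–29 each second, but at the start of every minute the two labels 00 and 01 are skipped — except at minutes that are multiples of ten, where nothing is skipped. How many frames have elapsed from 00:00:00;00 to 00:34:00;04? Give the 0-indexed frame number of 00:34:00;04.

61142

Complete 10-minute blocks: 3, each 17982 frames → 53946.
Remaining 4 whole minutes in the current block: 1800 + 3 × 1798 = 7194 frames.
Within the current minute: 0 × 30 + 4 − 2 = 2 (labels ;00/;01 skipped at this minute). Total = 53946 + 7194 + 2 = 61142.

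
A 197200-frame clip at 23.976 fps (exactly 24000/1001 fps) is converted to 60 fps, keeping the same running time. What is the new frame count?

Target frames = source frames × (target rate / source rate) = 197200 × (60)/(24000/1001) = 197200 × 1001/400 = 493493.

493493 frames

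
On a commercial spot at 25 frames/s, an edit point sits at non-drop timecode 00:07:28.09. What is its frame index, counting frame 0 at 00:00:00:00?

Total seconds to the label: (0 × 3600 + 7 × 60 + 28) = 448.
Frame index = 448 × 25 + 9 = 11209.

11209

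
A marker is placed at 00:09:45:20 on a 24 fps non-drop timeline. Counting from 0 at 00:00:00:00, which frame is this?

frame 14060

Total seconds to the label: (0 × 3600 + 9 × 60 + 45) = 585.
Frame index = 585 × 24 + 20 = 14060.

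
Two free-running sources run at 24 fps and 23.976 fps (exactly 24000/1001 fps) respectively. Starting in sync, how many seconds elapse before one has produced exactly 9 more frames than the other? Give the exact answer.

375.375 seconds

The gap grows by |24000/1001 − 24| = 24/1001 frames per second.
Time for a 9-frame gap: 9 ÷ (24/1001) = 375.375 s.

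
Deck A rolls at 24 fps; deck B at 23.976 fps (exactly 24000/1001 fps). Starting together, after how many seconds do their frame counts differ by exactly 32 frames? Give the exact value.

The gap grows by |24000/1001 − 24| = 24/1001 frames per second.
Time for a 32-frame gap: 32 ÷ (24/1001) = 4004/3 s.

4004/3 seconds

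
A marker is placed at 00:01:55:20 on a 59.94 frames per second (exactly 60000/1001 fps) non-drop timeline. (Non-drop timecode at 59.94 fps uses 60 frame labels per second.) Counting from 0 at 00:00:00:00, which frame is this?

Total seconds to the label: (0 × 3600 + 1 × 60 + 55) = 115.
Frame index = 115 × 60 + 20 = 6920.

6920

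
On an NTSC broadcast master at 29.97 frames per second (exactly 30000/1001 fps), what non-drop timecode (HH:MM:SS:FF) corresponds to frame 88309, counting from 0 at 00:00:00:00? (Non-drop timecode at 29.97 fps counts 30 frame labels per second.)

00:49:03:19

88309 ÷ 30 = 2943 full seconds, remainder 19 frames.
2943 s = 0 h 49 min 3 s.
Timecode: 00:49:03:19.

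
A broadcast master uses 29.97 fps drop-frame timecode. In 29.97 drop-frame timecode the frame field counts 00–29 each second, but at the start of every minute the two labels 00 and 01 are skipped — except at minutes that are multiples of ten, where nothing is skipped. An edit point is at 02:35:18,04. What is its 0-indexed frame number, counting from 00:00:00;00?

279264

Complete 10-minute blocks: 15, each 17982 frames → 269730.
Remaining 5 whole minutes in the current block: 1800 + 4 × 1798 = 8992 frames.
Within the current minute: 18 × 30 + 4 − 2 = 542 (labels ;00/;01 skipped at this minute). Total = 269730 + 8992 + 542 = 279264.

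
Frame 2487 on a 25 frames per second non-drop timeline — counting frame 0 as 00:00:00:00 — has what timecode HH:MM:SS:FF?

2487 ÷ 25 = 99 full seconds, remainder 12 frames.
99 s = 0 h 1 min 39 s.
Timecode: 00:01:39:12.

00:01:39:12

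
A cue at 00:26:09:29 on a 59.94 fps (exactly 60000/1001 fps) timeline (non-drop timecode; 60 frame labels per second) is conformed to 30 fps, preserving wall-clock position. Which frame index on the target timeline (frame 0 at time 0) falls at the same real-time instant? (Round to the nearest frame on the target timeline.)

Source frame index: (0×3600 + 26×60 + 9) × 60 + 29 = 94169.
Real time: 94169 / (60000/1001) = 94263169/60000 s.
Target frame: (94263169/60000) × (30) = 94263169/2000 ≈ 47131.584 → 47132.

frame 47132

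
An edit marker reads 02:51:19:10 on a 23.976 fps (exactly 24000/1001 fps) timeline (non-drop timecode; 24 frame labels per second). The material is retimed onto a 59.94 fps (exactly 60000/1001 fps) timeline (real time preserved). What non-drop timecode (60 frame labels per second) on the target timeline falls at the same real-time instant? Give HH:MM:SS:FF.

Source frame index: (2×3600 + 51×60 + 19) × 24 + 10 = 246706.
Real time: 246706 / (24000/1001) = 123476353/12000 s.
Target frame: (123476353/12000) × (60000/1001) = 616765.
At 60 labels/s: frame 616765 → 02:51:19:25.

02:51:19:25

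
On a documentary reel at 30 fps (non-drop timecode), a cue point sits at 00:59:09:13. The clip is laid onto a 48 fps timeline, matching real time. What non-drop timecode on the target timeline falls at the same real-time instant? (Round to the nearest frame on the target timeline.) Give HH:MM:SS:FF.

Source frame index: (0×3600 + 59×60 + 9) × 30 + 13 = 106483.
Real time: 106483 / (30) = 106483/30 s.
Target frame: (106483/30) × (48) = 851864/5 ≈ 170372.800 → 170373.
At 48 labels/s: frame 170373 → 00:59:09:21.

00:59:09:21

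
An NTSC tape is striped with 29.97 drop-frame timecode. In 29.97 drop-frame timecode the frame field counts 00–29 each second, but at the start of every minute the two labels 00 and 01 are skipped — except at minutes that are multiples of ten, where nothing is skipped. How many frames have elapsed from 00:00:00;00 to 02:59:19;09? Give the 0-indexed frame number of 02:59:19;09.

322455

As if non-drop at 30 labels/s: (2 × 3600 + 59 × 60 + 19) × 30 + 9 = 322779.
Minute boundaries passed: 179; those not divisible by 10: 179 − 17 = 162; dropped labels = 2 × 162 = 324.
Actual frame index = 322779 − 324 = 322455.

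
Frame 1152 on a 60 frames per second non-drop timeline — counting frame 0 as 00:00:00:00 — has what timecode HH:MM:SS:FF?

1152 ÷ 60 = 19 full seconds, remainder 12 frames.
19 s = 0 h 0 min 19 s.
Timecode: 00:00:19:12.

00:00:19:12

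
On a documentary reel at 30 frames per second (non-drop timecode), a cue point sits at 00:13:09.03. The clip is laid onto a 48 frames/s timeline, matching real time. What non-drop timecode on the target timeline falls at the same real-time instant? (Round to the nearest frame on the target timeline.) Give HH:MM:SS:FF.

Source frame index: (0×3600 + 13×60 + 9) × 30 + 3 = 23673.
Real time: 23673 / (30) = 7891/10 s.
Target frame: (7891/10) × (48) = 189384/5 ≈ 37876.800 → 37877.
At 48 labels/s: frame 37877 → 00:13:09:05.

00:13:09:05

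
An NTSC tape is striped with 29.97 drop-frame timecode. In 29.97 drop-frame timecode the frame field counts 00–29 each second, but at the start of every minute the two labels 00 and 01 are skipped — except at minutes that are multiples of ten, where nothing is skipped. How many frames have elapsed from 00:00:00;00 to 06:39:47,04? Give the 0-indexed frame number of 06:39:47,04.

718894

As if non-drop at 30 labels/s: (6 × 3600 + 39 × 60 + 47) × 30 + 4 = 719614.
Minute boundaries passed: 399; those not divisible by 10: 399 − 39 = 360; dropped labels = 2 × 360 = 720.
Actual frame index = 719614 − 720 = 718894.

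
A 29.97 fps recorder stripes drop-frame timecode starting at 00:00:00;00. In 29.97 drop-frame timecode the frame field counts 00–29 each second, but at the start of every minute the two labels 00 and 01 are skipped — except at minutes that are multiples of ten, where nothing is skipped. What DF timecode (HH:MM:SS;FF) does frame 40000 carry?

Each 10-minute DF block holds 10 × 60 × 30 − 9 × 2 = 17982 frames. 40000 ÷ 17982 → 2 full blocks, remainder 4036.
Within the partial block the first minute is 1800 frames and each further minute 1798, so 2 further minute boundaries passed. Total skipped labels = 18 × 2 + 2 × 2 = 40.
Non-drop label index = 40000 + 40 = 40040; at 30 labels/s that is 00:22:14:20, i.e. DF 00:22:14;20.

00:22:14;20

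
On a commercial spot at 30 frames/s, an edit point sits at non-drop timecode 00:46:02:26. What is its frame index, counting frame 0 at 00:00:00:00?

frame 82886

Total seconds to the label: (0 × 3600 + 46 × 60 + 2) = 2762.
Frame index = 2762 × 30 + 26 = 82886.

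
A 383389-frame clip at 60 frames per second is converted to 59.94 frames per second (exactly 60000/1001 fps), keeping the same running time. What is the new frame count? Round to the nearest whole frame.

383006 frames

Frames at target rate = 383389 × (60000/1001) / (60) = 383389000/1001 ≈ 383005.994.
Nearest whole frame: 383006.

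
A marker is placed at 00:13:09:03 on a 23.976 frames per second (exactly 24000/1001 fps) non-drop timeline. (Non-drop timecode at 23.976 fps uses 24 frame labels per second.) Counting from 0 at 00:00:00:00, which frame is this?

frame 18939

Total seconds to the label: (0 × 3600 + 13 × 60 + 9) = 789.
Frame index = 789 × 24 + 3 = 18939.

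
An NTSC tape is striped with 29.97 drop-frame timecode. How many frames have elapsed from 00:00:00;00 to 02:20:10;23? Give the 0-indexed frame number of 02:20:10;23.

252071

Complete 10-minute blocks: 14, each 17982 frames → 251748.
Remaining 0 whole minutes in the current block: 0 frames.
Within the current minute: 10 × 30 + 23 = 323. Total = 251748 + 0 + 323 = 252071.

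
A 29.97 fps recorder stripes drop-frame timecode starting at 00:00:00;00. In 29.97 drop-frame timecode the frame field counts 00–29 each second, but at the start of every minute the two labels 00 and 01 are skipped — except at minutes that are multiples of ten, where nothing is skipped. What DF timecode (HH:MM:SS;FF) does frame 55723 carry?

Ten DF minutes hold 17982 frames, so frame 55723 lies in block 3 (frames 53946–71927) with 1777 frames into that block.
The block's first minute is 1800 frames and the rest 1798 each; 1777 frames reaches minute 0, so 3 × 18 + 0 × 2 = 54 labels have been skipped so far.
Adding those back, label number 55723 + 54 = 55777 at 30 labels/s is 1859 s + 7 f = 0 h 30 min 59 s frame 7, i.e. 00:30:59;07.

00:30:59;07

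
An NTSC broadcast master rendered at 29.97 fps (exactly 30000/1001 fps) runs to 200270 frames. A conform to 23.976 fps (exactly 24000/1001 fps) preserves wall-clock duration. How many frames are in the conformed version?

160216 frames

Target frames = source frames × (target rate / source rate) = 200270 × (24000/1001)/(30000/1001) = 200270 × 4/5 = 160216.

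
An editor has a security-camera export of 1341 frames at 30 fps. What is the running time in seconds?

44.7 seconds

Running time = 1341 / (30) = 44.7 s.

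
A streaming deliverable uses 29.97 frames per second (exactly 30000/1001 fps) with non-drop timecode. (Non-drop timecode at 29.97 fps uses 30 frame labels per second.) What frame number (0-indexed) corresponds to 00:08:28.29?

Total seconds to the label: (0 × 3600 + 8 × 60 + 28) = 508.
Frame index = 508 × 30 + 29 = 15269.

frame 15269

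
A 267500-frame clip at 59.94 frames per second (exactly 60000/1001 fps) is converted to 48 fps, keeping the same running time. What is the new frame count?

Target frames = source frames × (target rate / source rate) = 267500 × (48)/(60000/1001) = 267500 × 1001/1250 = 214214.

214214 frames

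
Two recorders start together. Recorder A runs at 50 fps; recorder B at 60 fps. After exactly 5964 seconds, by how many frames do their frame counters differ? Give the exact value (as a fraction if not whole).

A emits 50 × 5964 = 298200 frames; B emits 60 × 5964 = 357840.
Difference = 59640 frames; B is ahead of A.

59640 frames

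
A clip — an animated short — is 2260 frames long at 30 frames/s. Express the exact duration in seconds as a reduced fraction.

Running time = 2260 ÷ (30) = 2260 × 1/30 = 226/3 s.

226/3 seconds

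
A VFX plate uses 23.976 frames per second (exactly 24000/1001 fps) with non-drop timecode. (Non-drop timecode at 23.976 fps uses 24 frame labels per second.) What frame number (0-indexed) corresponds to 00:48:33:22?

69934

Total seconds to the label: (0 × 3600 + 48 × 60 + 33) = 2913.
Frame index = 2913 × 24 + 22 = 69934.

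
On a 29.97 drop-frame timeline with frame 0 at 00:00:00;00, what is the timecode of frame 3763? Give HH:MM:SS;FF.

00:02:05;17

Each 10-minute DF block holds 10 × 60 × 30 − 9 × 2 = 17982 frames. 3763 ÷ 17982 → 0 full blocks, remainder 3763.
Within the partial block the first minute is 1800 frames and each further minute 1798, so 2 further minute boundaries passed. Total skipped labels = 18 × 0 + 2 × 2 = 4.
Non-drop label index = 3763 + 4 = 3767; at 30 labels/s that is 00:02:05:17, i.e. DF 00:02:05;17.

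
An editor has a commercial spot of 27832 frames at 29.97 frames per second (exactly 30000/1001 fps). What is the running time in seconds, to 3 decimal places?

Running time = 27832 × 1001/30000 = 3482479/3750 s ≈ 928.661 s.

928.661 seconds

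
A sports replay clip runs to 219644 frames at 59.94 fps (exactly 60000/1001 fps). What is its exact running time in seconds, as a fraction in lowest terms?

54965911/15000 seconds

Running time = 219644 ÷ (60000/1001) = 219644 × 1001/60000 = 54965911/15000 s.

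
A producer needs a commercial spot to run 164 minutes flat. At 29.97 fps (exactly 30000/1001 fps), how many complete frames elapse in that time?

164 min = 9840 s.
Frames = 9840 × 30000/1001 = 295200000/1001 ≈ 294905.0949.
Complete frames: 294905.

294905 frames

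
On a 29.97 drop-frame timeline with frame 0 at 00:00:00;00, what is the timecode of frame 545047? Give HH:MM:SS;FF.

Each 10-minute DF block holds 10 × 60 × 30 − 9 × 2 = 17982 frames. 545047 ÷ 17982 → 30 full blocks, remainder 5587.
Within the partial block the first minute is 1800 frames and each further minute 1798, so 3 further minute boundaries passed. Total skipped labels = 18 × 30 + 2 × 3 = 546.
Non-drop label index = 545047 + 546 = 545593; at 30 labels/s that is 05:03:06:13, i.e. DF 05:03:06;13.

05:03:06;13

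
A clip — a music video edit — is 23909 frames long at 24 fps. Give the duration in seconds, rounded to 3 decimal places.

996.208 seconds

Running time = 23909 × 1/24 = 23909/24 s ≈ 996.208 s.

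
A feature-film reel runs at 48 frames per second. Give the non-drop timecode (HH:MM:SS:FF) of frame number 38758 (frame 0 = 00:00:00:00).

00:13:27:22

38758 ÷ 48 = 807 full seconds, remainder 22 frames.
807 s = 0 h 13 min 27 s.
Timecode: 00:13:27:22.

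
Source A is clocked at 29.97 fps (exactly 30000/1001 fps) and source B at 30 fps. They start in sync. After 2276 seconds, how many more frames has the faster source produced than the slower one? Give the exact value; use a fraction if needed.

A emits 30000/1001 × 2276 = 68280000/1001 frames; B emits 30 × 2276 = 68280.
Difference = 68280/1001 frames (≈ 68.2118); B is ahead of A.

68280/1001 frames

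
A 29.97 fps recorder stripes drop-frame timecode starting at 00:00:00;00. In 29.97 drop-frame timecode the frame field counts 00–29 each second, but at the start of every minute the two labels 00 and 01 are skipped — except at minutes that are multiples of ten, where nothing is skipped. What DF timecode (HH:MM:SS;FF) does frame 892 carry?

Each 10-minute DF block holds 10 × 60 × 30 − 9 × 2 = 17982 frames. 892 ÷ 17982 → 0 full blocks, remainder 892.
Within the partial block the first minute is 1800 frames and each further minute 1798, so 0 further minute boundaries passed. Total skipped labels = 18 × 0 + 2 × 0 = 0.
Non-drop label index = 892 + 0 = 892; at 30 labels/s that is 00:00:29:22, i.e. DF 00:00:29;22.

00:00:29;22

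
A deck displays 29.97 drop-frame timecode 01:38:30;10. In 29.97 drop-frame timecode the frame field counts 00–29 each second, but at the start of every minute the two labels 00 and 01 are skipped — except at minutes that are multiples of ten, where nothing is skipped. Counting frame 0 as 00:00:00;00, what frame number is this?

Complete 10-minute blocks: 9, each 17982 frames → 161838.
Remaining 8 whole minutes in the current block: 1800 + 7 × 1798 = 14386 frames.
Within the current minute: 30 × 30 + 10 − 2 = 908 (labels ;00/;01 skipped at this minute). Total = 161838 + 14386 + 908 = 177132.

177132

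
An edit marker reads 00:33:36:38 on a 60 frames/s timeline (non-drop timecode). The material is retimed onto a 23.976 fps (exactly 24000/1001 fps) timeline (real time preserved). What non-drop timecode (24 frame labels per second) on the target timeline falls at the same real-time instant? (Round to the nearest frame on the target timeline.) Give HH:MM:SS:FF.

Source frame index: (0×3600 + 33×60 + 36) × 60 + 38 = 120998.
Real time: 120998 / (60) = 60499/30 s.
Target frame: (60499/30) × (24000/1001) = 48399200/1001 ≈ 48350.849 → 48351.
At 24 labels/s: frame 48351 → 00:33:34:15.

00:33:34:15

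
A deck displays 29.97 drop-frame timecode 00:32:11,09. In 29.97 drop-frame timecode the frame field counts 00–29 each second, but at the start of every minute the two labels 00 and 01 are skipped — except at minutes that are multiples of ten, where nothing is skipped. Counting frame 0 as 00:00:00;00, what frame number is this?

57881

Complete 10-minute blocks: 3, each 17982 frames → 53946.
Remaining 2 whole minutes in the current block: 1800 + 1 × 1798 = 3598 frames.
Within the current minute: 11 × 30 + 9 − 2 = 337 (labels ;00/;01 skipped at this minute). Total = 53946 + 3598 + 337 = 57881.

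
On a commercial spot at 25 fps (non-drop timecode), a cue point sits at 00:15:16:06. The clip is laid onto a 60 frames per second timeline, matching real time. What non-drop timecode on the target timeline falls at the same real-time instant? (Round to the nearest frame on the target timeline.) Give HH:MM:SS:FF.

00:15:16:14

Source frame index: (0×3600 + 15×60 + 16) × 25 + 6 = 22906.
Real time: 22906 / (25) = 22906/25 s.
Target frame: (22906/25) × (60) = 274872/5 ≈ 54974.400 → 54974.
At 60 labels/s: frame 54974 → 00:15:16:14.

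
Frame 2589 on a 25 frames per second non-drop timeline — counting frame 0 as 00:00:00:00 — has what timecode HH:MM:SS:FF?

2589 ÷ 25 = 103 full seconds, remainder 14 frames.
103 s = 0 h 1 min 43 s.
Timecode: 00:01:43:14.

00:01:43:14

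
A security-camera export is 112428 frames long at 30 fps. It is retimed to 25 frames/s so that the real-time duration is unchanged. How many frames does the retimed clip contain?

93690 frames

Target frames = source frames × (target rate / source rate) = 112428 × (25)/(30) = 112428 × 5/6 = 93690.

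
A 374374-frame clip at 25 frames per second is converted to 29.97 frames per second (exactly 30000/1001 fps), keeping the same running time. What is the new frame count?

448800 frames

Target frames = source frames × (target rate / source rate) = 374374 × (30000/1001)/(25) = 374374 × 1200/1001 = 448800.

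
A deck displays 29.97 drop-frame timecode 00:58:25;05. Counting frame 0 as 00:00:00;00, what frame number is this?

Complete 10-minute blocks: 5, each 17982 frames → 89910.
Remaining 8 whole minutes in the current block: 1800 + 7 × 1798 = 14386 frames.
Within the current minute: 25 × 30 + 5 − 2 = 753 (labels ;00/;01 skipped at this minute). Total = 89910 + 14386 + 753 = 105049.

105049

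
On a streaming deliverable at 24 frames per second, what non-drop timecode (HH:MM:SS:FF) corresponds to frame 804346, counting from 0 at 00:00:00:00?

09:18:34:10

804346 ÷ 24 = 33514 full seconds, remainder 10 frames.
33514 s = 9 h 18 min 34 s.
Timecode: 09:18:34:10.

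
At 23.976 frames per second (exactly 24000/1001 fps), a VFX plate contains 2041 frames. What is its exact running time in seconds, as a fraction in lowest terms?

2043041/24000 seconds

Running time = 2041 ÷ (24000/1001) = 2041 × 1001/24000 = 2043041/24000 s.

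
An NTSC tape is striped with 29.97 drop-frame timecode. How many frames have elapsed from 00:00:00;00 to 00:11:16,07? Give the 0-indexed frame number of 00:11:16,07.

As if non-drop at 30 labels/s: (0 × 3600 + 11 × 60 + 16) × 30 + 7 = 20287.
Minute boundaries passed: 11; those not divisible by 10: 11 − 1 = 10; dropped labels = 2 × 10 = 20.
Actual frame index = 20287 − 20 = 20267.

20267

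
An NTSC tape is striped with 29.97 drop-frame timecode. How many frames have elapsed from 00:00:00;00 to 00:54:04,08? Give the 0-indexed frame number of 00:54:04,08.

As if non-drop at 30 labels/s: (0 × 3600 + 54 × 60 + 4) × 30 + 8 = 97328.
Minute boundaries passed: 54; those not divisible by 10: 54 − 5 = 49; dropped labels = 2 × 49 = 98.
Actual frame index = 97328 − 98 = 97230.

97230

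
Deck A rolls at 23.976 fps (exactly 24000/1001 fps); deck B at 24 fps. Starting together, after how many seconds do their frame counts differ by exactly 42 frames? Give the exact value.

1751.75 seconds

The gap grows by |24 − 24000/1001| = 24/1001 frames per second.
Time for a 42-frame gap: 42 ÷ (24/1001) = 1751.75 s.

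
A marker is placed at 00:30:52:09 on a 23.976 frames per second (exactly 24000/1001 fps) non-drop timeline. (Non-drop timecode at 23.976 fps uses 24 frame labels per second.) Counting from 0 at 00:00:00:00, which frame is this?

Total seconds to the label: (0 × 3600 + 30 × 60 + 52) = 1852.
Frame index = 1852 × 24 + 9 = 44457.

frame 44457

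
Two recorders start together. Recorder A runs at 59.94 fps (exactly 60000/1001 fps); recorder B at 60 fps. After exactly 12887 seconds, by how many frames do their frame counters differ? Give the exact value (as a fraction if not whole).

110460/143 frames

A emits 60000/1001 × 12887 = 110460000/143 frames; B emits 60 × 12887 = 773220.
Difference = 110460/143 frames (≈ 772.4476); B is ahead of A.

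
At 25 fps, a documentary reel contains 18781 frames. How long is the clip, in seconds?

751.24 seconds

Running time = 18781 / (25) = 751.24 s.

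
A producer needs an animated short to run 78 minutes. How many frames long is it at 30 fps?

78 min = 4680 s.
Frames = 4680 × 30 = 140400.

140400 frames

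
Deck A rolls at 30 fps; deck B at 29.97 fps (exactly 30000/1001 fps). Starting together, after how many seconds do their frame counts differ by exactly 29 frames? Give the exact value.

The gap grows by |30000/1001 − 30| = 30/1001 frames per second.
Time for a 29-frame gap: 29 ÷ (30/1001) = 29029/30 s.

29029/30 seconds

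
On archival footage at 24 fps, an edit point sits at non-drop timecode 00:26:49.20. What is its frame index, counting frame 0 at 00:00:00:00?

Total seconds to the label: (0 × 3600 + 26 × 60 + 49) = 1609.
Frame index = 1609 × 24 + 20 = 38636.

38636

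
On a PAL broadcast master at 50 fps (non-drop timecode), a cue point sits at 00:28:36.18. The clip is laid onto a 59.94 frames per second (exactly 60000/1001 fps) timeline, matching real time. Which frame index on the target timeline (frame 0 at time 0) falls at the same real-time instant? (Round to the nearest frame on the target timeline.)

frame 102879

Source frame index: (0×3600 + 28×60 + 36) × 50 + 18 = 85818.
Real time: 85818 / (50) = 42909/25 s.
Target frame: (42909/25) × (60000/1001) = 102981600/1001 ≈ 102878.721 → 102879.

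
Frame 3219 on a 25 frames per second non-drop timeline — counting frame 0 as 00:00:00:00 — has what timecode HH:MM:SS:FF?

3219 ÷ 25 = 128 full seconds, remainder 19 frames.
128 s = 0 h 2 min 8 s.
Timecode: 00:02:08:19.

00:02:08:19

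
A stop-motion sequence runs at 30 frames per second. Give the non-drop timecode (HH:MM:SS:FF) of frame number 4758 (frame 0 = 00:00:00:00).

00:02:38:18

4758 ÷ 30 = 158 full seconds, remainder 18 frames.
158 s = 0 h 2 min 38 s.
Timecode: 00:02:38:18.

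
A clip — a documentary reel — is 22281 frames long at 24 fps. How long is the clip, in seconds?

928.375 seconds

Running time = 22281 / (24) = 928.375 s.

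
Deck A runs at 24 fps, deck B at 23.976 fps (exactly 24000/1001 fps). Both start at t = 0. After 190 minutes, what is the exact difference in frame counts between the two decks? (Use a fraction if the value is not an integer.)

190 min = 11400 s.
A emits 24 × 11400 = 273600 frames; B emits 24000/1001 × 11400 = 273600000/1001.
Difference = 273600/1001 frames (≈ 273.3267); B is behind A.

273600/1001 frames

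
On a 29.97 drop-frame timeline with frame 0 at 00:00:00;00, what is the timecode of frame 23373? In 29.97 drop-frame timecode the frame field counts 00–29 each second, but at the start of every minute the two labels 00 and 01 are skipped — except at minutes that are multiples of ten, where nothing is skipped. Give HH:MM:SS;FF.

00:12:59;25

Ten DF minutes hold 17982 frames, so frame 23373 lies in block 1 (frames 17982–35963) with 5391 frames into that block.
The block's first minute is 1800 frames and the rest 1798 each; 5391 frames reaches minute 2, so 1 × 18 + 2 × 2 = 22 labels have been skipped so far.
Adding those back, label number 23373 + 22 = 23395 at 30 labels/s is 779 s + 25 f = 0 h 12 min 59 s frame 25, i.e. 00:12:59;25.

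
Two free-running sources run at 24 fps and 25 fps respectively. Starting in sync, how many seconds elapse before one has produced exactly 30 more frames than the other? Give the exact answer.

The gap grows by |25 − 24| = 1 frame per second.
Time for a 30-frame gap: 30 ÷ (1) = 30 s.

30 seconds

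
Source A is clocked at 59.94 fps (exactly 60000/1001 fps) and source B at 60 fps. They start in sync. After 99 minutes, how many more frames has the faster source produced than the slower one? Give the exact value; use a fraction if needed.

32400/91 frames

99 min = 5940 s.
A emits 60000/1001 × 5940 = 32400000/91 frames; B emits 60 × 5940 = 356400.
Difference = 32400/91 frames (≈ 356.0440); B is ahead of A.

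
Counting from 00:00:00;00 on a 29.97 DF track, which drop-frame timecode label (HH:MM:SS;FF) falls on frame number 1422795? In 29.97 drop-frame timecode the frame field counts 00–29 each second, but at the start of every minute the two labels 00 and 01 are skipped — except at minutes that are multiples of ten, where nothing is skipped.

Ten DF minutes hold 17982 frames, so frame 1422795 lies in block 79 (frames 1420578–1438559) with 2217 frames into that block.
The block's first minute is 1800 frames and the rest 1798 each; 2217 frames reaches minute 1, so 79 × 18 + 1 × 2 = 1424 labels have been skipped so far.
Adding those back, label number 1422795 + 1424 = 1424219 at 30 labels/s is 47473 s + 29 f = 13 h 11 min 13 s frame 29, i.e. 13:11:13;29.

13:11:13;29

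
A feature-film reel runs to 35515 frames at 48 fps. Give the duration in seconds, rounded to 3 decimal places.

Running time = 35515 × 1/48 = 35515/48 s ≈ 739.896 s.

739.896 seconds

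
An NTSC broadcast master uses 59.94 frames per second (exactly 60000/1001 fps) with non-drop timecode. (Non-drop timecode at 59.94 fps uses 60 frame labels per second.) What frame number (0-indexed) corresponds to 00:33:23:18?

Total seconds to the label: (0 × 3600 + 33 × 60 + 23) = 2003.
Frame index = 2003 × 60 + 18 = 120198.

120198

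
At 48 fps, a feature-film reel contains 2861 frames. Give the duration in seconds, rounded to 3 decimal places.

59.604 seconds

Running time = 2861 × 1/48 = 2861/48 s ≈ 59.604 s.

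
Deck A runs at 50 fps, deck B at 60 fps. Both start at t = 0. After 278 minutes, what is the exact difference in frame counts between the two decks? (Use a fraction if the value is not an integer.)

278 min = 16680 s.
A emits 50 × 16680 = 834000 frames; B emits 60 × 16680 = 1000800.
Difference = 166800 frames; B is ahead of A.

166800 frames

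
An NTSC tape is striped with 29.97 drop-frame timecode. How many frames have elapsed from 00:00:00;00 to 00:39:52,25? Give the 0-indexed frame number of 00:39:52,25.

Complete 10-minute blocks: 3, each 17982 frames → 53946.
Remaining 9 whole minutes in the current block: 1800 + 8 × 1798 = 16184 frames.
Within the current minute: 52 × 30 + 25 − 2 = 1583 (labels ;00/;01 skipped at this minute). Total = 53946 + 16184 + 1583 = 71713.

71713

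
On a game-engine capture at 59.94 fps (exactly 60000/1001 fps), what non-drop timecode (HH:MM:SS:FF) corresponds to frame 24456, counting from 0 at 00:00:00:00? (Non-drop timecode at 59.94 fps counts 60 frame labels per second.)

24456 ÷ 60 = 407 full seconds, remainder 36 frames.
407 s = 0 h 6 min 47 s.
Timecode: 00:06:47:36.

00:06:47:36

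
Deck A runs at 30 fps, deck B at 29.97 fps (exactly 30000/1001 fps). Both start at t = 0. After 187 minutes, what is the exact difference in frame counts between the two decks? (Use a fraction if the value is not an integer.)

187 min = 11220 s.
A emits 30 × 11220 = 336600 frames; B emits 30000/1001 × 11220 = 30600000/91.
Difference = 30600/91 frames (≈ 336.2637); B is behind A.

30600/91 frames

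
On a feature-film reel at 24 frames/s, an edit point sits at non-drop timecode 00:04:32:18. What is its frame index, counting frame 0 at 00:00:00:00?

Total seconds to the label: (0 × 3600 + 4 × 60 + 32) = 272.
Frame index = 272 × 24 + 18 = 6546.

frame 6546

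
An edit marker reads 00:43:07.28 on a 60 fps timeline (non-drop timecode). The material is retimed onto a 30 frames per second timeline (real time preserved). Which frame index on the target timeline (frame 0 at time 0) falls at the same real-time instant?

Source frame index: (0×3600 + 43×60 + 7) × 60 + 28 = 155248.
Real time: 155248 / (60) = 38812/15 s.
Target frame: (38812/15) × (30) = 77624.

frame 77624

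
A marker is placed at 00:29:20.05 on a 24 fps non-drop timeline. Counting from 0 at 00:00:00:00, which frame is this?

Total seconds to the label: (0 × 3600 + 29 × 60 + 20) = 1760.
Frame index = 1760 × 24 + 5 = 42245.

frame 42245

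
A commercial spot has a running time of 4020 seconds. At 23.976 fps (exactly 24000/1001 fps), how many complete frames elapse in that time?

Frames = 4020 × 24000/1001 = 96480000/1001 ≈ 96383.6164.
Complete frames: 96383.

96383 frames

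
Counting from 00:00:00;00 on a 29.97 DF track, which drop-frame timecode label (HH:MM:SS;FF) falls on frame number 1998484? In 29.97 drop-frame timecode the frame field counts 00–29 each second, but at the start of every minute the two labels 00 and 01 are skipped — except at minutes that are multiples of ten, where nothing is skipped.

18:31:22;24

Ten DF minutes hold 17982 frames, so frame 1998484 lies in block 111 (frames 1996002–2013983) with 2482 frames into that block.
The block's first minute is 1800 frames and the rest 1798 each; 2482 frames reaches minute 1, so 111 × 18 + 1 × 2 = 2000 labels have been skipped so far.
Adding those back, label number 1998484 + 2000 = 2000484 at 30 labels/s is 66682 s + 24 f = 18 h 31 min 22 s frame 24, i.e. 18:31:22;24.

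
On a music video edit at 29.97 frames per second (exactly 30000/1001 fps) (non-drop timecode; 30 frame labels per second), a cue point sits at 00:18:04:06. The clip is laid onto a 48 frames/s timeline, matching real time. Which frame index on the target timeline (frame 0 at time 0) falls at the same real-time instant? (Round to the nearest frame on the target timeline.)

Source frame index: (0×3600 + 18×60 + 4) × 30 + 6 = 32526.
Real time: 32526 / (30000/1001) = 5426421/5000 s.
Target frame: (5426421/5000) × (48) = 32558526/625 ≈ 52093.642 → 52094.

frame 52094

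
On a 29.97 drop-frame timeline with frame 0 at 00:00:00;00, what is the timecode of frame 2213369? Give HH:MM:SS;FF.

20:30:52;23

Each 10-minute DF block holds 10 × 60 × 30 − 9 × 2 = 17982 frames. 2213369 ÷ 17982 → 123 full blocks, remainder 1583.
Within the partial block the first minute is 1800 frames and each further minute 1798, so 0 further minute boundaries passed. Total skipped labels = 18 × 123 + 2 × 0 = 2214.
Non-drop label index = 2213369 + 2214 = 2215583; at 30 labels/s that is 20:30:52:23, i.e. DF 20:30:52;23.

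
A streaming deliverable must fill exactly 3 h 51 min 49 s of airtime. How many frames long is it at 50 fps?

695450 frames

3 h 51 min 49 s = 13909 s.
Frames = 13909 × 50 = 695450.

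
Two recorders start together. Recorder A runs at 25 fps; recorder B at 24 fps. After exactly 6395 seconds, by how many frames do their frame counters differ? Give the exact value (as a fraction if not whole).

6395 frames

A emits 25 × 6395 = 159875 frames; B emits 24 × 6395 = 153480.
Difference = 6395 frames; B is behind A.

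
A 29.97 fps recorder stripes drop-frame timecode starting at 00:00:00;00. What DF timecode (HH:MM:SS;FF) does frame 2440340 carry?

22:37:06;04

Ten DF minutes hold 17982 frames, so frame 2440340 lies in block 135 (frames 2427570–2445551) with 12770 frames into that block.
The block's first minute is 1800 frames and the rest 1798 each; 12770 frames reaches minute 7, so 135 × 18 + 7 × 2 = 2444 labels have been skipped so far.
Adding those back, label number 2440340 + 2444 = 2442784 at 30 labels/s is 81426 s + 4 f = 22 h 37 min 6 s frame 4, i.e. 22:37:06;04.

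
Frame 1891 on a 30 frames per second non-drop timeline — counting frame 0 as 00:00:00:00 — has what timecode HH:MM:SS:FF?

1891 ÷ 30 = 63 full seconds, remainder 1 frame.
63 s = 0 h 1 min 3 s.
Timecode: 00:01:03:01.

00:01:03:01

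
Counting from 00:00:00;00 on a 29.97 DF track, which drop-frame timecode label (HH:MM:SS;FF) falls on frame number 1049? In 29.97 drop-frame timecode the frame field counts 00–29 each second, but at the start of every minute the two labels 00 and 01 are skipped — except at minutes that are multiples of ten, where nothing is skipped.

00:00:34;29

Ten DF minutes hold 17982 frames, so frame 1049 lies in block 0 (frames 0–17981) with 1049 frames into that block.
The block's first minute is 1800 frames and the rest 1798 each; 1049 frames reaches minute 0, so 0 × 18 + 0 × 2 = 0 labels have been skipped so far.
Adding those back, label number 1049 + 0 = 1049 at 30 labels/s is 34 s + 29 f = 0 h 0 min 34 s frame 29, i.e. 00:00:34;29.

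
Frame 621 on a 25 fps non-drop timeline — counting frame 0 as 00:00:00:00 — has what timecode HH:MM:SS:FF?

621 ÷ 25 = 24 full seconds, remainder 21 frames.
24 s = 0 h 0 min 24 s.
Timecode: 00:00:24:21.

00:00:24:21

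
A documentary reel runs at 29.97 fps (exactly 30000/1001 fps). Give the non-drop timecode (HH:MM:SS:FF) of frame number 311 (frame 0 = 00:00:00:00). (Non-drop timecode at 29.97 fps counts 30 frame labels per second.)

311 ÷ 30 = 10 full seconds, remainder 11 frames.
10 s = 0 h 0 min 10 s.
Timecode: 00:00:10:11.

00:00:10:11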